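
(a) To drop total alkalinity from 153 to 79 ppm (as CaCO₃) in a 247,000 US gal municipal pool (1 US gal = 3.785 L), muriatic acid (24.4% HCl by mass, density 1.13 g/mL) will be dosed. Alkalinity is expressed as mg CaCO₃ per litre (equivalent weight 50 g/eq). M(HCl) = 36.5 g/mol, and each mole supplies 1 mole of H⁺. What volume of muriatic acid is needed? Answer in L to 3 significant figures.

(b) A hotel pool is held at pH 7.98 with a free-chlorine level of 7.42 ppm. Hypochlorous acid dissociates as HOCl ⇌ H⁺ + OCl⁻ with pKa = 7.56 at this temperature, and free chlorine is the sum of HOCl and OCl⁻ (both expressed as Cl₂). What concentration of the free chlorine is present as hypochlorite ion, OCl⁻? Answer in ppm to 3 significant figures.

(a) Volume: 247,000 US gal × 3.785 L/gal = 934,895 L.
(a) Alkalinity to neutralize: (153 − 79) = 74 mg/L as CaCO₃ × 934,895 L = 69,180 g as CaCO₃.
(a) Equivalents of H⁺ required: 69,180 ÷ 50 g/eq = 1384 eq = 1384 mol HCl.
(a) Mass of HCl: 1384 × 36.5 = 50,500 g.
(a) Mass of 24.4% solution: 50,500 / 0.244 = 207,000 g.
(a) Volume: 207,000 g ÷ 1.13 g/mL = 183,200 mL.

(b) [OCl⁻]/[HOCl] = 10^(pH − pKa) = 10^(7.98 − 7.56) = 10^0.42 = 2.63.
(b) Fraction as HOCl = 1 / (1 + 2.63) = 0.2755.
(b) OCl⁻ = (1 − 0.2755) × 7.42 ppm = 5.376 ppm.

(a) 183 L; (b) 5.38 ppm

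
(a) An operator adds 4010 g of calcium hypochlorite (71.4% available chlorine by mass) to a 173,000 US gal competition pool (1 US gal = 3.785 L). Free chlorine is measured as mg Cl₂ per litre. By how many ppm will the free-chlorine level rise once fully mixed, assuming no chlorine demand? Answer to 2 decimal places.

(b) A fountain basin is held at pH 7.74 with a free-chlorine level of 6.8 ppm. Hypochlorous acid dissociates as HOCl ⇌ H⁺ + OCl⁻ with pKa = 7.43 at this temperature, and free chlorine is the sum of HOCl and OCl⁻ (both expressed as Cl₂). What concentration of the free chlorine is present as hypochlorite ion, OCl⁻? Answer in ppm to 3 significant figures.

(a) Volume: 173,000 US gal × 3.785 L/gal = 654,805 L.
(a) Available chlorine delivered: 4010 g × 0.714 = 2863 g as Cl₂.
(a) Concentration rise: 2863 g / 654,805 L = 4.373 mg/L = 4.37 ppm.

(b) [OCl⁻]/[HOCl] = 10^(pH − pKa) = 10^(7.74 − 7.43) = 10^0.31 = 2.042.
(b) Fraction as HOCl = 1 / (1 + 2.042) = 0.3288.
(b) OCl⁻ = (1 − 0.3288) × 6.8 ppm = 4.564 ppm.

(a) 4.37 ppm; (b) 4.56 ppm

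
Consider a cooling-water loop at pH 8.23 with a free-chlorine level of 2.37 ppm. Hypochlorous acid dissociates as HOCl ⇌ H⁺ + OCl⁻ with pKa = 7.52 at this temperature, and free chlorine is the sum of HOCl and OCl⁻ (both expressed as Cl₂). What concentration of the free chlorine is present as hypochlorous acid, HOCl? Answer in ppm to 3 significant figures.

0.387 ppm

[OCl⁻]/[HOCl] = 10^(pH − pKa) = 10^(8.23 − 7.52) = 10^0.71 = 5.129.
Fraction as HOCl = 1 / (1 + 5.129) = 0.1632.
HOCl = 0.1632 × 2.37 ppm = 0.3867 ppm.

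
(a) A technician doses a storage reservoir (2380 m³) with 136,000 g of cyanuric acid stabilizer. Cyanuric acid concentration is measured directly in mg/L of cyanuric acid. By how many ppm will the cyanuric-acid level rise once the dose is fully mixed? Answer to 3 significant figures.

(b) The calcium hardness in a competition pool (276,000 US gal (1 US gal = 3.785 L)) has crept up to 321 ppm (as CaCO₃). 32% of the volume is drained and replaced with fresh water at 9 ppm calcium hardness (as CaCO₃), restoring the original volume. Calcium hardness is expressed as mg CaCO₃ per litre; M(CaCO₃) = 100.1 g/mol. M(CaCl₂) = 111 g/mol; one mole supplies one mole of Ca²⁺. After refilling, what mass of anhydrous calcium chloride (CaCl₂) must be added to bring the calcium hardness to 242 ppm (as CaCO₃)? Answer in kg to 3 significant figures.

(a) Volume: 2380 m³ = 2,380,000 L.
(a) Rise: 136,000 g / 2,380,000 L × 1000 = 57.14 mg/L.

(b) Volume: 276,000 US gal × 3.785 L/gal = 1,044,660 L.
(b) After draining 32% and refilling: 321 × 0.68 + 9 × 0.32 = 221.16 ppm.
(b) Deficit to target: 242 − 221.16 = 20.84 mg/L.
(b) As CaCO₃: 20.84 mg/L × 1,044,660 L = 21,770 g; ÷ 100.1 = 217.5 mol Ca²⁺.
(b) Mass: 217.5 × 111 = 24,140 g.

(a) 57.1 ppm; (b) 24.1 kg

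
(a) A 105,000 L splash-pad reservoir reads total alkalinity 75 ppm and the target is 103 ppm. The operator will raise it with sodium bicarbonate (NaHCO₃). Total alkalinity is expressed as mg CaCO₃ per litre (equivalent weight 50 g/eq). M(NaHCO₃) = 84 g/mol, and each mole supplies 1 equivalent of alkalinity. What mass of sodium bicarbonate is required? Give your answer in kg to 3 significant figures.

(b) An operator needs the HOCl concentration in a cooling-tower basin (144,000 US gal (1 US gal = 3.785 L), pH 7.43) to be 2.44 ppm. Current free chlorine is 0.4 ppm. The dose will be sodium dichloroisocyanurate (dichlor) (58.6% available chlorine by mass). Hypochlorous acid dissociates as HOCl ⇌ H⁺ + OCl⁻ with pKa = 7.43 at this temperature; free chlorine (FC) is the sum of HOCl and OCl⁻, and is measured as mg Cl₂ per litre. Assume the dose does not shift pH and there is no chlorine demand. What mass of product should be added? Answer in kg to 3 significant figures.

(a) 4.94 kg; (b) 4.17 kg

(a) Alkalinity to add: (103 − 75) = 28 mg/L as CaCO₃ × 105,000 L = 2940 g as CaCO₃.
(a) Equivalents: 2940 g ÷ 50 g/eq = 58.8 eq.
(a) NaHCO₃ supplies 1 eq per mole → 58.8 mol.
(a) Mass: 58.8 mol × 84 g/mol = 4939 g.

(b) Volume: 144,000 US gal × 3.785 L/gal = 545,040 L.
(b) [OCl⁻]/[HOCl] = 10^(pH − pKa) = 10^(7.43 − 7.43) = 1; fraction as HOCl = 1/(1 + 1) = 0.5.
(b) Free chlorine required for 2.44 ppm HOCl: 2.44 / 0.5 = 4.88 ppm.
(b) FC to add: 4.88 − 0.4 = 4.48 mg/L as Cl₂.
(b) Cl₂ equivalent: 4.48 mg/L × 545,040 L = 2442 g.
(b) Product at 58.6% available Cl: 2442 / 0.586 = 4167 g.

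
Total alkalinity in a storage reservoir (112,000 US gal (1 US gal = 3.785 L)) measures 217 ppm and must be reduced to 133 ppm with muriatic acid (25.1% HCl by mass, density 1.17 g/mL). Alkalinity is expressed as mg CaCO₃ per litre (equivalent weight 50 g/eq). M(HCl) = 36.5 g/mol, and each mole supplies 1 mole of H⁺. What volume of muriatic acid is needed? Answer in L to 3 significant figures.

88.5 L

Volume: 112,000 US gal × 3.785 L/gal = 423,920 L.
Alkalinity to neutralize: (217 − 133) = 84 mg/L as CaCO₃ × 423,920 L = 35,610 g as CaCO₃.
Equivalents of H⁺ required: 35,610 ÷ 50 g/eq = 712.2 eq = 712.2 mol HCl.
Mass of HCl: 712.2 × 36.5 = 25,990 g.
Mass of 25.1% solution: 25,990 / 0.251 = 103,600 g.
Volume: 103,600 g ÷ 1.17 g/mL = 88,520 mL.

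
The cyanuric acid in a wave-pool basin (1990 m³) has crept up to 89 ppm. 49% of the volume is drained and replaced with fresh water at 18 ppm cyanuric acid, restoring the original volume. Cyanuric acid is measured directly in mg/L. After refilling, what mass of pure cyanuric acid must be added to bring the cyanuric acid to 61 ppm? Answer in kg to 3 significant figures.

13.5 kg

Volume: 1990 m³ = 1,990,000 L.
After draining 49% and refilling: 89 × 0.51 + 18 × 0.49 = 54.21 ppm.
Deficit to target: 61 − 54.21 = 6.79 mg/L.
Mass: 6.79 mg/L × 1,990,000 L = 13,510 g cyanuric acid.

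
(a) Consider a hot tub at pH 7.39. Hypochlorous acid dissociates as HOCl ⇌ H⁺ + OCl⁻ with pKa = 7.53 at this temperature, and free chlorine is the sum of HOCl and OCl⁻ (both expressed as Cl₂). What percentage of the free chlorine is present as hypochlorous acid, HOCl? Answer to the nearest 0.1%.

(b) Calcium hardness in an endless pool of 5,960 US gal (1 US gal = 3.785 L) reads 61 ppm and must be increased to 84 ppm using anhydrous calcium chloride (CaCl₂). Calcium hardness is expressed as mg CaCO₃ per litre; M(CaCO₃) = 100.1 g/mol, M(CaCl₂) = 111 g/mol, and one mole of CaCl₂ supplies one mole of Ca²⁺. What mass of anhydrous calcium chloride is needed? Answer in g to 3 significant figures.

(a) 58.0%; (b) 575 g

(a) [OCl⁻]/[HOCl] = 10^(pH − pKa) = 10^(7.39 − 7.53) = 10^-0.14 = 0.7244.
(a) Fraction as HOCl = 1 / (1 + 0.7244) = 0.5799.

(b) Volume: 5,960 US gal × 3.785 L/gal = 22,559 L.
(b) Hardness to add: (84 − 61) = 23 mg/L as CaCO₃ × 22,559 L = 518.8 g as CaCO₃.
(b) Moles of Ca²⁺ (1 mol Ca²⁺ ≡ 1 mol CaCO₃): 518.8 / 100.1 g/mol = 5.183 mol.
(b) Mass of CaCl₂: 5.183 × 111 = 575.3 g.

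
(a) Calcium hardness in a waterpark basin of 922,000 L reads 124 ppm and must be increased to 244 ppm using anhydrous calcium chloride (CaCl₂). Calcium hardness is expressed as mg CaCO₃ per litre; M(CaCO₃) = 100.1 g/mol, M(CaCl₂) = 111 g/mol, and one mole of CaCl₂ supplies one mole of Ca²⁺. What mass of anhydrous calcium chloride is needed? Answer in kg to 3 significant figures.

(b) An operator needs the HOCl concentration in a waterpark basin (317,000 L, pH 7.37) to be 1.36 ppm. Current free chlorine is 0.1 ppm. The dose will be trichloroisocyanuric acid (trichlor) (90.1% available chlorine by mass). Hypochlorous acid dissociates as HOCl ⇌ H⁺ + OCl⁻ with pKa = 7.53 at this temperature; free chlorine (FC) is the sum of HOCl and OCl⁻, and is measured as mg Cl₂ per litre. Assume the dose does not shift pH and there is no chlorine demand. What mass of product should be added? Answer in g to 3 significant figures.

(a) 123 kg; (b) 774 g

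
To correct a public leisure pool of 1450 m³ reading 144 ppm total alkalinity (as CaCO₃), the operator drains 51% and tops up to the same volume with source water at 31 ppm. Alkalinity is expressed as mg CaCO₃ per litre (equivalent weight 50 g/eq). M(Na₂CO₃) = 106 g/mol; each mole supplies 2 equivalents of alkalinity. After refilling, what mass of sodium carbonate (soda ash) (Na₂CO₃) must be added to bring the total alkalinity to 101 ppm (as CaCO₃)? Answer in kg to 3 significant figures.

22.5 kg

Volume: 1450 m³ = 1,450,000 L.
After draining 51% and refilling: 144 × 0.49 + 31 × 0.51 = 86.37 ppm.
Deficit to target: 101 − 86.37 = 14.63 mg/L.
As CaCO₃: 14.63 mg/L × 1,450,000 L = 21,210 g; ÷ 50 g/eq ÷ 2 = 212.1 mol Na₂CO₃.
Mass: 212.1 × 106 = 22,490 g.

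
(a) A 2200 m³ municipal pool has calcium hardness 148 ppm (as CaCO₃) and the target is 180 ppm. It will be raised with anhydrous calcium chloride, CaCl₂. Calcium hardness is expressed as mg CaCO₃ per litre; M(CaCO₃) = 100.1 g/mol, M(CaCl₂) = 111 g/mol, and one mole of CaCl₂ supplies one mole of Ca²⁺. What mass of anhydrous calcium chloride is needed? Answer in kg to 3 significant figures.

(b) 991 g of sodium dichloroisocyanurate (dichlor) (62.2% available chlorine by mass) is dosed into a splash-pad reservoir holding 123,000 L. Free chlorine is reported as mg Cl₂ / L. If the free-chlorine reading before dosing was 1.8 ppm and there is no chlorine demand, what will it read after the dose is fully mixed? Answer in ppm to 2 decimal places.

(a) Volume: 2200 m³ = 2,200,000 L.
(a) Hardness to add: (180 − 148) = 32 mg/L as CaCO₃ × 2,200,000 L = 70,400 g as CaCO₃.
(a) Moles of Ca²⁺ (1 mol Ca²⁺ ≡ 1 mol CaCO₃): 70,400 / 100.1 g/mol = 703.3 mol.
(a) Mass of CaCl₂: 703.3 × 111 = 78,070 g.

(b) Available chlorine delivered: 991 g × 0.622 = 616.4 g as Cl₂.
(b) Concentration rise: 616.4 g / 123,000 L = 5.011 mg/L = 5.01 ppm.
(b) Final FC: 1.8 + 5.01 = 6.81 ppm.

(a) 78.1 kg; (b) 6.81 ppm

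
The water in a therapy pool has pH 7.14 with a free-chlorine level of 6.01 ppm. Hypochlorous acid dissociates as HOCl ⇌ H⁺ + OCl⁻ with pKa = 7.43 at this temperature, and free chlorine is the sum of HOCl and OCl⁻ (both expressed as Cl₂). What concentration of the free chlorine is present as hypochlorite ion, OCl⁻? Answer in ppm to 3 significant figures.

2.04 ppm

[OCl⁻]/[HOCl] = 10^(pH − pKa) = 10^(7.14 − 7.43) = 10^-0.29 = 0.5129.
Fraction as HOCl = 1 / (1 + 0.5129) = 0.661.
OCl⁻ = (1 − 0.661) × 6.01 ppm = 2.037 ppm.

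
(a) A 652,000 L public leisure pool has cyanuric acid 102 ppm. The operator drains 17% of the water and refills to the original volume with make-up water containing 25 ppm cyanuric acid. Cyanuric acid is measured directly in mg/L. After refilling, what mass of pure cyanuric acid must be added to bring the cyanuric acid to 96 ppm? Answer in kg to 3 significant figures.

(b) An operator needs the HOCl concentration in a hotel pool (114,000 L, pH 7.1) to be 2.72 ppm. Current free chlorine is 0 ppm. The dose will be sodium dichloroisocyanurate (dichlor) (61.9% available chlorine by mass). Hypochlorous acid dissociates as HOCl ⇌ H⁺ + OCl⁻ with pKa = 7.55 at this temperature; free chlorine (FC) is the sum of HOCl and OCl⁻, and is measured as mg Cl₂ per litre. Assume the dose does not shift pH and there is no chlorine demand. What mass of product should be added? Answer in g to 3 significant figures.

(a) After draining 17% and refilling: 102 × 0.83 + 25 × 0.17 = 88.91 ppm.
(a) Deficit to target: 96 − 88.91 = 7.09 mg/L.
(a) Mass: 7.09 mg/L × 652,000 L = 4623 g cyanuric acid.

(b) [OCl⁻]/[HOCl] = 10^(pH − pKa) = 10^(7.1 − 7.55) = 0.3548; fraction as HOCl = 1/(1 + 0.3548) = 0.7381.
(b) Free chlorine required for 2.72 ppm HOCl: 2.72 / 0.7381 = 3.685 ppm.
(b) FC to add: 3.685 − 0 = 3.685 mg/L as Cl₂.
(b) Cl₂ equivalent: 3.685 mg/L × 114,000 L = 420.1 g.
(b) Product at 61.9% available Cl: 420.1 / 0.619 = 678.7 g.

(a) 4.62 kg; (b) 679 g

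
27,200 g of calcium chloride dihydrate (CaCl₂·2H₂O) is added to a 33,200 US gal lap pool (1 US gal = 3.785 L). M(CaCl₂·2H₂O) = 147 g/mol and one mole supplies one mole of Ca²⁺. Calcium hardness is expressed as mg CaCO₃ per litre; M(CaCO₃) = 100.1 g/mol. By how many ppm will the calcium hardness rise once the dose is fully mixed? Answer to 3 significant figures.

Volume: 33,200 US gal × 3.785 L/gal = 125,662 L.
Moles of Ca²⁺: 27,200 g ÷ 147 g/mol = 185 mol.
As CaCO₃: 185 mol × 100.1 g/mol = 18,520 g.
Rise: 18,520 g / 125,662 L × 1000 = 147.4 mg/L.

147 ppm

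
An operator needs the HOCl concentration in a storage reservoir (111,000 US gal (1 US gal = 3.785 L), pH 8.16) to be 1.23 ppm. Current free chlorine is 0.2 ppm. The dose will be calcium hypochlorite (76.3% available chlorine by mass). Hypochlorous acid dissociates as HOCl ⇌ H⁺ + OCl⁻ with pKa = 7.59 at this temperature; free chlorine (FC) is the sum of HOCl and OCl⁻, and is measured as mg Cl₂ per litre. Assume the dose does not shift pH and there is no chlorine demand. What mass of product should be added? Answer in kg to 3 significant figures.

3.08 kg

Volume: 111,000 US gal × 3.785 L/gal = 420,135 L.
[OCl⁻]/[HOCl] = 10^(pH − pKa) = 10^(8.16 − 7.59) = 3.715; fraction as HOCl = 1/(1 + 3.715) = 0.2121.
Free chlorine required for 1.23 ppm HOCl: 1.23 / 0.2121 = 5.8 ppm.
FC to add: 5.8 − 0.2 = 5.6 mg/L as Cl₂.
Cl₂ equivalent: 5.6 mg/L × 420,135 L = 2353 g.
Product at 76.3% available Cl: 2353 / 0.763 = 3083 g.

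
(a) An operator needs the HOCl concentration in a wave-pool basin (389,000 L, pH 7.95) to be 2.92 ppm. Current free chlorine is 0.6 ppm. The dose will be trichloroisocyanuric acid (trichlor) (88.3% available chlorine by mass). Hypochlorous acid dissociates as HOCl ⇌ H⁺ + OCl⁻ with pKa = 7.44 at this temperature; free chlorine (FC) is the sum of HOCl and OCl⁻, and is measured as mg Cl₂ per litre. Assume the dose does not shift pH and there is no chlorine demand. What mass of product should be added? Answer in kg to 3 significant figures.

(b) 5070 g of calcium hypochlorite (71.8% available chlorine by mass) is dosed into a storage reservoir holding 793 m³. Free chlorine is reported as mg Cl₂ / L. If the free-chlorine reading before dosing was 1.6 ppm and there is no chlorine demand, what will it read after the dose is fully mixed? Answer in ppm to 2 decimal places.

(a) [OCl⁻]/[HOCl] = 10^(pH − pKa) = 10^(7.95 − 7.44) = 3.236; fraction as HOCl = 1/(1 + 3.236) = 0.2361.
(a) Free chlorine required for 2.92 ppm HOCl: 2.92 / 0.2361 = 12.37 ppm.
(a) FC to add: 12.37 − 0.6 = 11.77 mg/L as Cl₂.
(a) Cl₂ equivalent: 11.77 mg/L × 389,000 L = 4578 g.
(a) Product at 88.3% available Cl: 4578 / 0.883 = 5185 g.

(b) Volume: 793 m³ = 793,000 L.
(b) Available chlorine delivered: 5070 g × 0.718 = 3640 g as Cl₂.
(b) Concentration rise: 3640 g / 793,000 L = 4.59 mg/L = 4.59 ppm.
(b) Final FC: 1.6 + 4.59 = 6.19 ppm.

(a) 5.18 kg; (b) 6.19 ppm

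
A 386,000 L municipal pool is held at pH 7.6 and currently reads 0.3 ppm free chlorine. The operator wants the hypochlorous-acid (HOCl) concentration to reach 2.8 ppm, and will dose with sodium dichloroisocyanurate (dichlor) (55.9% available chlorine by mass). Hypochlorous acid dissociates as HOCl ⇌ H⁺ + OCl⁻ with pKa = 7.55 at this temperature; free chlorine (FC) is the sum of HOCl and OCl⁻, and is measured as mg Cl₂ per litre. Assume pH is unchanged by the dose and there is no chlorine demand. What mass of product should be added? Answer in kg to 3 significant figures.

3.90 kg

[OCl⁻]/[HOCl] = 10^(pH − pKa) = 10^(7.6 − 7.55) = 1.122; fraction as HOCl = 1/(1 + 1.122) = 0.4712.
Free chlorine required for 2.8 ppm HOCl: 2.8 / 0.4712 = 5.942 ppm.
FC to add: 5.942 − 0.3 = 5.642 mg/L as Cl₂.
Cl₂ equivalent: 5.642 mg/L × 386,000 L = 2178 g.
Product at 55.9% available Cl: 2178 / 0.559 = 3896 g.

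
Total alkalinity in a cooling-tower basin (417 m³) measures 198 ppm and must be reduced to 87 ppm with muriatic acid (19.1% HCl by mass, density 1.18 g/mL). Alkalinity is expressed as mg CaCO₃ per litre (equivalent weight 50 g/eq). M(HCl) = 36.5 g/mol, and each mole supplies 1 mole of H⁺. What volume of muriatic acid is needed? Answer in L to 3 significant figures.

150 L

Volume: 417 m³ = 417,000 L.
Alkalinity to neutralize: (198 − 87) = 111 mg/L as CaCO₃ × 417,000 L = 46,290 g as CaCO₃.
Equivalents of H⁺ required: 46,290 ÷ 50 g/eq = 925.7 eq = 925.7 mol HCl.
Mass of HCl: 925.7 × 36.5 = 33,790 g.
Mass of 19.1% solution: 33,790 / 0.191 = 176,900 g.
Volume: 176,900 g ÷ 1.18 g/mL = 149,900 mL.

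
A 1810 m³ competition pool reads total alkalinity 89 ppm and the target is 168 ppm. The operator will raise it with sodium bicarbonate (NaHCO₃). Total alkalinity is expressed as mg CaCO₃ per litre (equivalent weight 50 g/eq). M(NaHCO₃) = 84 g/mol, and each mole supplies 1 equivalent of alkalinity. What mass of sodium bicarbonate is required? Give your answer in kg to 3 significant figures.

240 kg

Volume: 1810 m³ = 1,810,000 L.
Alkalinity to add: (168 − 89) = 79 mg/L as CaCO₃ × 1,810,000 L = 143,000 g as CaCO₃.
Equivalents: 143,000 g ÷ 50 g/eq = 2860 eq.
NaHCO₃ supplies 1 eq per mole → 2860 mol.
Mass: 2860 mol × 84 g/mol = 240,200 g.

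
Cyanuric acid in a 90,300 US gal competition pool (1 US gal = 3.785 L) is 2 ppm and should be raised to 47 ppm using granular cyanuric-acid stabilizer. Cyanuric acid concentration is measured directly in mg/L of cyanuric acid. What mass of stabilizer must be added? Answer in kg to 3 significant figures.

15.4 kg

Volume: 90,300 US gal × 3.785 L/gal = 341,786 L.
CYA to add: (47 − 2) = 45 mg/L × 341,786 L = 15,380 g cyanuric acid.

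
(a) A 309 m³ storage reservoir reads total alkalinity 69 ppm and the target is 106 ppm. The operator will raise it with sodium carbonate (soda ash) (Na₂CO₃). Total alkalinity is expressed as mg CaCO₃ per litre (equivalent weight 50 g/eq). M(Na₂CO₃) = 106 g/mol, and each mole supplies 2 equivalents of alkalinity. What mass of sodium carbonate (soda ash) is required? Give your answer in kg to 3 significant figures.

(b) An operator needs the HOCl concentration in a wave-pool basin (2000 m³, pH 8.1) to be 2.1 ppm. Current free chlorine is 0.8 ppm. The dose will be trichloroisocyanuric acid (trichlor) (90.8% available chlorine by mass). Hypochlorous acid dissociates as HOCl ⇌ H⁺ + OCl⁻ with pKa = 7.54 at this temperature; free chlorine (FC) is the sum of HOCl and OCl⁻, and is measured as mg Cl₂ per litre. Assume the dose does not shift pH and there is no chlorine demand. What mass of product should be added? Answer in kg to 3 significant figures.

(a) Volume: 309 m³ = 309,000 L.
(a) Alkalinity to add: (106 − 69) = 37 mg/L as CaCO₃ × 309,000 L = 11,430 g as CaCO₃.
(a) Equivalents: 11,430 g ÷ 50 g/eq = 228.7 eq.
(a) Each mole of Na₂CO₃ supplies 2 eq, so 228.7 / 2 = 114.3 mol.
(a) Mass: 114.3 mol × 106 g/mol = 12,120 g.

(b) Volume: 2000 m³ = 2,000,000 L.
(b) [OCl⁻]/[HOCl] = 10^(pH − pKa) = 10^(8.1 − 7.54) = 3.631; fraction as HOCl = 1/(1 + 3.631) = 0.2159.
(b) Free chlorine required for 2.1 ppm HOCl: 2.1 / 0.2159 = 9.725 ppm.
(b) FC to add: 9.725 − 0.8 = 8.925 mg/L as Cl₂.
(b) Cl₂ equivalent: 8.925 mg/L × 2,000,000 L = 17,850 g.
(b) Product at 90.8% available Cl: 17,850 / 0.908 = 19,660 g.

(a) 12.1 kg; (b) 19.7 kg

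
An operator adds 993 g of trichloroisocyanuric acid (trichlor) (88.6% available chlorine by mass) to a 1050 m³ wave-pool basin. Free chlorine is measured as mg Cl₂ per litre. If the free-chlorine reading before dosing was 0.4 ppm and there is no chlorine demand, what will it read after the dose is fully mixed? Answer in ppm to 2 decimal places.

1.24 ppm

Volume: 1050 m³ = 1,050,000 L.
Available chlorine delivered: 993 g × 0.886 = 879.8 g as Cl₂.
Concentration rise: 879.8 g / 1,050,000 L = 0.8379 mg/L = 0.84 ppm.
Final FC: 0.4 + 0.84 = 1.24 ppm.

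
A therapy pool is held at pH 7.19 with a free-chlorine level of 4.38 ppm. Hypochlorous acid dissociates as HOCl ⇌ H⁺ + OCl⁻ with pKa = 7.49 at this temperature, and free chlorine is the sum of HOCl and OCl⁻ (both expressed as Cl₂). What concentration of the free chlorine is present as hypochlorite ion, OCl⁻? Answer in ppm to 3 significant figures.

1.46 ppm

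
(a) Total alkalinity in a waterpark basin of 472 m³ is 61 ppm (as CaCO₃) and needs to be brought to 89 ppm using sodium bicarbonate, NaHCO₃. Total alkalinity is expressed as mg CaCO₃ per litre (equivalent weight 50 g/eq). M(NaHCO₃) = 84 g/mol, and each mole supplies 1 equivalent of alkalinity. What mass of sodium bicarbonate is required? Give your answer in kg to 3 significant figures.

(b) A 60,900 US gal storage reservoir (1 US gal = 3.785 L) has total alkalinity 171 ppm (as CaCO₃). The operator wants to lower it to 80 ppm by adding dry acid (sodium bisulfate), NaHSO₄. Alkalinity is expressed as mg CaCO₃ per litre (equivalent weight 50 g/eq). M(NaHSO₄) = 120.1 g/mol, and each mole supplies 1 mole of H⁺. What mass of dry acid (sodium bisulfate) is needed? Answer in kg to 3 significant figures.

(a) 22.2 kg; (b) 50.4 kg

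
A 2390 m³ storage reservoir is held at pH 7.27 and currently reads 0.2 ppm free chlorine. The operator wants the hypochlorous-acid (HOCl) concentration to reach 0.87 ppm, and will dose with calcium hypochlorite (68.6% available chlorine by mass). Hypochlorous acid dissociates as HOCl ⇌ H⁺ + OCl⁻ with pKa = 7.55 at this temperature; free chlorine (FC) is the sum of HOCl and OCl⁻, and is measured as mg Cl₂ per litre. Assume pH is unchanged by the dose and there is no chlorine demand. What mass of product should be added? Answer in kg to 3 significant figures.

3.92 kg

Volume: 2390 m³ = 2,390,000 L.
[OCl⁻]/[HOCl] = 10^(pH − pKa) = 10^(7.27 − 7.55) = 0.5248; fraction as HOCl = 1/(1 + 0.5248) = 0.6558.
Free chlorine required for 0.87 ppm HOCl: 0.87 / 0.6558 = 1.327 ppm.
FC to add: 1.327 − 0.2 = 1.127 mg/L as Cl₂.
Cl₂ equivalent: 1.127 mg/L × 2,390,000 L = 2693 g.
Product at 68.6% available Cl: 2693 / 0.686 = 3925 g.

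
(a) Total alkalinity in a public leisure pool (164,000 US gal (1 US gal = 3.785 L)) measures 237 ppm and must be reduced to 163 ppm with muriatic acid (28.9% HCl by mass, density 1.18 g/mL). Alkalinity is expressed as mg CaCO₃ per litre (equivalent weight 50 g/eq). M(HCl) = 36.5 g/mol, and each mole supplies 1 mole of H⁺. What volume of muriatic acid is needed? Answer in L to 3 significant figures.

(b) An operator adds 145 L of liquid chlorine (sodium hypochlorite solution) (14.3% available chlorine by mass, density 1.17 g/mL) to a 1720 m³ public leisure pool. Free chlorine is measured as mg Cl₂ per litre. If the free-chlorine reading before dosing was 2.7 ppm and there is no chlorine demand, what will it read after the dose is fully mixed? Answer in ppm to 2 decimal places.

(a) 98.3 L; (b) 16.80 ppm

(a) Volume: 164,000 US gal × 3.785 L/gal = 620,740 L.
(a) Alkalinity to neutralize: (237 − 163) = 74 mg/L as CaCO₃ × 620,740 L = 45,930 g as CaCO₃.
(a) Equivalents of H⁺ required: 45,930 ÷ 50 g/eq = 918.7 eq = 918.7 mol HCl.
(a) Mass of HCl: 918.7 × 36.5 = 33,530 g.
(a) Mass of 28.9% solution: 33,530 / 0.289 = 116,000 g.
(a) Volume: 116,000 g ÷ 1.18 g/mL = 98,330 mL.

(b) Volume: 1720 m³ = 1,720,000 L.
(b) Mass of solution: 145 L × 1000 mL/L × 1.17 g/mL = 169,600 g.
(b) Available chlorine delivered: 169,600 g × 0.143 = 24,260 g as Cl₂.
(b) Concentration rise: 24,260 g / 1,720,000 L = 14.1 mg/L = 14.10 ppm.
(b) Final FC: 2.7 + 14.10 = 16.80 ppm.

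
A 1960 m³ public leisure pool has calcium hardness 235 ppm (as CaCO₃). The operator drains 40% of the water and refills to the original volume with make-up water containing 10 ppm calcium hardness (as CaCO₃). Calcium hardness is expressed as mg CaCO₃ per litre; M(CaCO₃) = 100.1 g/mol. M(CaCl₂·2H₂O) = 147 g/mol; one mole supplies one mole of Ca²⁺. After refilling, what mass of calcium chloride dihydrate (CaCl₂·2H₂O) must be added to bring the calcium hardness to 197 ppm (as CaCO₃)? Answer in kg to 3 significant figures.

150 kg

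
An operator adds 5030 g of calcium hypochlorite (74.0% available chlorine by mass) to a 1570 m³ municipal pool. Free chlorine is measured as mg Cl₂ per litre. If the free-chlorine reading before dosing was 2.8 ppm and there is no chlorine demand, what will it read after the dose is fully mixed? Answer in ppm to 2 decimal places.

5.17 ppm

Volume: 1570 m³ = 1,570,000 L.
Available chlorine delivered: 5030 g × 0.74 = 3722 g as Cl₂.
Concentration rise: 3722 g / 1,570,000 L = 2.371 mg/L = 2.37 ppm.
Final FC: 2.8 + 2.37 = 5.17 ppm.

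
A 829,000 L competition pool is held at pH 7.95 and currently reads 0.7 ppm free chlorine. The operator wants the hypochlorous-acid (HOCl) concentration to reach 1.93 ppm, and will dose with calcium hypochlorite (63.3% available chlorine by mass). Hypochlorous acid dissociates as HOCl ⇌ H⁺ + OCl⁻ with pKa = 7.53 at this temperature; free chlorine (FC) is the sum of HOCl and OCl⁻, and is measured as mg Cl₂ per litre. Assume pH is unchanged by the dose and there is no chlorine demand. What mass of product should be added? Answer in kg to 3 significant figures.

8.26 kg

[OCl⁻]/[HOCl] = 10^(pH − pKa) = 10^(7.95 − 7.53) = 2.63; fraction as HOCl = 1/(1 + 2.63) = 0.2755.
Free chlorine required for 1.93 ppm HOCl: 1.93 / 0.2755 = 7.006 ppm.
FC to add: 7.006 − 0.7 = 6.306 mg/L as Cl₂.
Cl₂ equivalent: 6.306 mg/L × 829,000 L = 5228 g.
Product at 63.3% available Cl: 5228 / 0.633 = 8259 g.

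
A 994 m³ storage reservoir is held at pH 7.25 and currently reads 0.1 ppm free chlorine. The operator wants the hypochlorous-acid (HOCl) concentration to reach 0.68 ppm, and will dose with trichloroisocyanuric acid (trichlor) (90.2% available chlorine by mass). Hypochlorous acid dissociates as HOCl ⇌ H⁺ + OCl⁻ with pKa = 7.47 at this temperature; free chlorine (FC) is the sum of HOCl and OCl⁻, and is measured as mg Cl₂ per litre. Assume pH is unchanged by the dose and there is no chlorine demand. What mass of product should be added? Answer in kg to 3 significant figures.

Volume: 994 m³ = 994,000 L.
[OCl⁻]/[HOCl] = 10^(pH − pKa) = 10^(7.25 − 7.47) = 0.6026; fraction as HOCl = 1/(1 + 0.6026) = 0.624.
Free chlorine required for 0.68 ppm HOCl: 0.68 / 0.624 = 1.09 ppm.
FC to add: 1.09 − 0.1 = 0.9897 mg/L as Cl₂.
Cl₂ equivalent: 0.9897 mg/L × 994,000 L = 983.8 g.
Product at 90.2% available Cl: 983.8 / 0.902 = 1091 g.

1.09 kg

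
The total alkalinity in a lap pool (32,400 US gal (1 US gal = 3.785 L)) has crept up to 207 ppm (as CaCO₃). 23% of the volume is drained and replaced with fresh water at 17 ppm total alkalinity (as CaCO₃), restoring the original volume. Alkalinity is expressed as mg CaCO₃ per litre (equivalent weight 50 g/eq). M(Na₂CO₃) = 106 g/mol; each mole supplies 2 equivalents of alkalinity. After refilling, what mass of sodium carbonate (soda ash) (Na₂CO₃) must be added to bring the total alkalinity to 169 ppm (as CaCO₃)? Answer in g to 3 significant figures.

741 g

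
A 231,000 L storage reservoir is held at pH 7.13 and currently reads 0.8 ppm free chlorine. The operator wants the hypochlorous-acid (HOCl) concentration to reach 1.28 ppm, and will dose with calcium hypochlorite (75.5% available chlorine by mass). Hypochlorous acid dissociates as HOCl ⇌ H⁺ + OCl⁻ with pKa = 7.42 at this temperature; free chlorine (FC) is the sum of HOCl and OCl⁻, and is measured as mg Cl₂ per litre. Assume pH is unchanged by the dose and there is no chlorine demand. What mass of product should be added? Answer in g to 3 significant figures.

348 g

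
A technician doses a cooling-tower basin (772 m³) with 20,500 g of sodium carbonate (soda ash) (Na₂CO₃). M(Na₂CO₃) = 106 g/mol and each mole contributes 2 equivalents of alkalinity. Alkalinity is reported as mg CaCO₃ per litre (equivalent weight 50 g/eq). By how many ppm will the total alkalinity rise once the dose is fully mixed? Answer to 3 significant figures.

Volume: 772 m³ = 772,000 L.
Moles of Na₂CO₃: 20,500 g ÷ 106 g/mol = 193.4 mol → 386.8 eq of alkalinity.
As CaCO₃: 386.8 eq × 50 g/eq = 19,340 g.
Rise: 19,340 g / 772,000 L × 1000 = 25.05 mg/L.

25.1 ppm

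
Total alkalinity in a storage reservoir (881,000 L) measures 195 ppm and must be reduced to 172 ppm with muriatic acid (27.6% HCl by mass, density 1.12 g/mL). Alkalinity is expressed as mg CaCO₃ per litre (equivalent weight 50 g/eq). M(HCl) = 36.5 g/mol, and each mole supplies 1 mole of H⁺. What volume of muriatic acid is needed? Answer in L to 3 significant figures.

47.9 L

Alkalinity to neutralize: (195 − 172) = 23 mg/L as CaCO₃ × 881,000 L = 20,260 g as CaCO₃.
Equivalents of H⁺ required: 20,260 ÷ 50 g/eq = 405.3 eq = 405.3 mol HCl.
Mass of HCl: 405.3 × 36.5 = 14,790 g.
Mass of 27.6% solution: 14,790 / 0.276 = 53,590 g.
Volume: 53,590 g ÷ 1.12 g/mL = 47,850 mL.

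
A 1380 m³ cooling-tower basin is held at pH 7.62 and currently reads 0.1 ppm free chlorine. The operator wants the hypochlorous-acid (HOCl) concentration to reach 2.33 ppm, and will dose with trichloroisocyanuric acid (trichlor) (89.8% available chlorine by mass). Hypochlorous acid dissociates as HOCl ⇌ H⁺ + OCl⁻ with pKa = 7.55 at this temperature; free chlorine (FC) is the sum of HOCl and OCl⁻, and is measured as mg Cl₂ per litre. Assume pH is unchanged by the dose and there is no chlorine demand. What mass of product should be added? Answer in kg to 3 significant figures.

7.63 kg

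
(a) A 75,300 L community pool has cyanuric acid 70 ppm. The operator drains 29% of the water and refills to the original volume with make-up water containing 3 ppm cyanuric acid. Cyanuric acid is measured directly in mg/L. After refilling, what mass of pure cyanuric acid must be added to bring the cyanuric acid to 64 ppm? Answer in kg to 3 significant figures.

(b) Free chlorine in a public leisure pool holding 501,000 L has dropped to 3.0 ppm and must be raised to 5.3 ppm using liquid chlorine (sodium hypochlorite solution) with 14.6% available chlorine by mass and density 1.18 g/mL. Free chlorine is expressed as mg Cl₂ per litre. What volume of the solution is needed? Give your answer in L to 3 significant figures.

(a) After draining 29% and refilling: 70 × 0.71 + 3 × 0.29 = 50.57 ppm.
(a) Deficit to target: 64 − 50.57 = 13.43 mg/L.
(a) Mass: 13.43 mg/L × 75,300 L = 1011 g cyanuric acid.

(b) Chlorine deficit: 5.3 − 3.0 = 2.3 ppm = 2.3 mg/L as Cl₂.
(b) Cl₂ equivalent needed: 2.3 mg/L × 501,000 L = 1,152,000 mg = 1152 g.
(b) Product at 14.6% available chlorine: 1152 / 0.146 = 7892 g.
(b) Volume at density 1.18 g/mL: 7892 g ÷ 1.18 g/mL = 6689 mL.

(a) 1.01 kg; (b) 6.69 L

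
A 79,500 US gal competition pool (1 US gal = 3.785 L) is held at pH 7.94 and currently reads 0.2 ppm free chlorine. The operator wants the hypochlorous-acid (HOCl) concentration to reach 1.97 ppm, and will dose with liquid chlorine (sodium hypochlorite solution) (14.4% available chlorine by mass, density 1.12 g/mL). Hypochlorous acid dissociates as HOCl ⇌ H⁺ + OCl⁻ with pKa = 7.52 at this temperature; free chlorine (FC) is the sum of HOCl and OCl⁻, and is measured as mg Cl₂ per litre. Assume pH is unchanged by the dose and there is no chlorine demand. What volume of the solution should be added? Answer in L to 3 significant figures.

13.0 L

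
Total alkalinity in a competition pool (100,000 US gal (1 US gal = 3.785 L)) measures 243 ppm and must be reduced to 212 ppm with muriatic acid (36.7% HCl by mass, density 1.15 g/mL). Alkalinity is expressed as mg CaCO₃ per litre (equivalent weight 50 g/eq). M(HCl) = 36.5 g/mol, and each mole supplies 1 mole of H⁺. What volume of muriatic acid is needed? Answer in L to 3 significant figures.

Volume: 100,000 US gal × 3.785 L/gal = 378,500 L.
Alkalinity to neutralize: (243 − 212) = 31 mg/L as CaCO₃ × 378,500 L = 11,730 g as CaCO₃.
Equivalents of H⁺ required: 11,730 ÷ 50 g/eq = 234.7 eq = 234.7 mol HCl.
Mass of HCl: 234.7 × 36.5 = 8565 g.
Mass of 36.7% solution: 8565 / 0.367 = 23,340 g.
Volume: 23,340 g ÷ 1.15 g/mL = 20,290 mL.

20.3 L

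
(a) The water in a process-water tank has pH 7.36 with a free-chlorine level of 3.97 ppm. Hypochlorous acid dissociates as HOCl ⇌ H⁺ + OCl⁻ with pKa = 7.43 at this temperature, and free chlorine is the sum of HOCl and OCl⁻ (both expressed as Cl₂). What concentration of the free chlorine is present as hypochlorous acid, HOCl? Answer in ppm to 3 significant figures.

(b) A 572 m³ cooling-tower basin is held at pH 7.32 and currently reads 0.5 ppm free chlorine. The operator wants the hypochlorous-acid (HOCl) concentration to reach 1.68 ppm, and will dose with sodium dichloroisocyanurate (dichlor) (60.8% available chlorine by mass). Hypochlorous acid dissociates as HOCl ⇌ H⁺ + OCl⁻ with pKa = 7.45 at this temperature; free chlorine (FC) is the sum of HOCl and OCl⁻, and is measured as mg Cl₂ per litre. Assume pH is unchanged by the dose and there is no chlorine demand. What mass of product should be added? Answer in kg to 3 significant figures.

(a) [OCl⁻]/[HOCl] = 10^(pH − pKa) = 10^(7.36 − 7.43) = 10^-0.07 = 0.8511.
(a) Fraction as HOCl = 1 / (1 + 0.8511) = 0.5402.
(a) HOCl = 0.5402 × 3.97 ppm = 2.145 ppm.

(b) Volume: 572 m³ = 572,000 L.
(b) [OCl⁻]/[HOCl] = 10^(pH − pKa) = 10^(7.32 − 7.45) = 0.7413; fraction as HOCl = 1/(1 + 0.7413) = 0.5743.
(b) Free chlorine required for 1.68 ppm HOCl: 1.68 / 0.5743 = 2.925 ppm.
(b) FC to add: 2.925 − 0.5 = 2.425 mg/L as Cl₂.
(b) Cl₂ equivalent: 2.425 mg/L × 572,000 L = 1387 g.
(b) Product at 60.8% available Cl: 1387 / 0.608 = 2282 g.

(a) 2.14 ppm; (b) 2.28 kg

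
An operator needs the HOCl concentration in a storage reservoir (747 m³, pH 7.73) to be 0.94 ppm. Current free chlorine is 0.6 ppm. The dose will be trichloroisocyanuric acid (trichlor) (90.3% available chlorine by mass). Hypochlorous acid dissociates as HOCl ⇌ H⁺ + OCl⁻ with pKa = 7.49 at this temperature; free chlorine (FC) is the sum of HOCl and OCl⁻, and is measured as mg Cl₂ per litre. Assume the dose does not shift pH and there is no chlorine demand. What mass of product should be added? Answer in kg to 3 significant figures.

Volume: 747 m³ = 747,000 L.
[OCl⁻]/[HOCl] = 10^(pH − pKa) = 10^(7.73 − 7.49) = 1.738; fraction as HOCl = 1/(1 + 1.738) = 0.3653.
Free chlorine required for 0.94 ppm HOCl: 0.94 / 0.3653 = 2.574 ppm.
FC to add: 2.574 − 0.6 = 1.974 mg/L as Cl₂.
Cl₂ equivalent: 1.974 mg/L × 747,000 L = 1474 g.
Product at 90.3% available Cl: 1474 / 0.903 = 1633 g.

1.63 kg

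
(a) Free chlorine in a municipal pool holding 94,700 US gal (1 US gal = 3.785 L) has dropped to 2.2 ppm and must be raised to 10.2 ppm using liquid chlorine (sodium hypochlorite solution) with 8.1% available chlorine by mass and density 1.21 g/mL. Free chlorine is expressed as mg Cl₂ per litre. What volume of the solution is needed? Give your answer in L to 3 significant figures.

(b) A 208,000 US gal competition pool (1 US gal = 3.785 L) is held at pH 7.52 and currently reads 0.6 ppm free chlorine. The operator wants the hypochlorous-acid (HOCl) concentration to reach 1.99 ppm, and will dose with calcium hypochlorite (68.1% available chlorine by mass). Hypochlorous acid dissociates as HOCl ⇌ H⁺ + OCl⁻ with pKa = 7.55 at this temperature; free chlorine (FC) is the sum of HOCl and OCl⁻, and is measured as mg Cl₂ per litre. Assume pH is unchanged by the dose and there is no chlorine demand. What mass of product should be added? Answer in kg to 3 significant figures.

(a) Volume: 94,700 US gal × 3.785 L/gal = 358,440 L.
(a) Chlorine deficit: 10.2 − 2.2 = 8 ppm = 8 mg/L as Cl₂.
(a) Cl₂ equivalent needed: 8 mg/L × 358,440 L = 2,868,000 mg = 2868 g.
(a) Product at 8.1% available chlorine: 2868 / 0.081 = 35,400 g.
(a) Volume at density 1.21 g/mL: 35,400 g ÷ 1.21 g/mL = 29,260 mL.

(b) Volume: 208,000 US gal × 3.785 L/gal = 787,280 L.
(b) [OCl⁻]/[HOCl] = 10^(pH − pKa) = 10^(7.52 − 7.55) = 0.9333; fraction as HOCl = 1/(1 + 0.9333) = 0.5173.
(b) Free chlorine required for 1.99 ppm HOCl: 1.99 / 0.5173 = 3.847 ppm.
(b) FC to add: 3.847 − 0.6 = 3.247 mg/L as Cl₂.
(b) Cl₂ equivalent: 3.247 mg/L × 787,280 L = 2556 g.
(b) Product at 68.1% available Cl: 2556 / 0.681 = 3754 g.

(a) 29.3 L; (b) 3.75 kg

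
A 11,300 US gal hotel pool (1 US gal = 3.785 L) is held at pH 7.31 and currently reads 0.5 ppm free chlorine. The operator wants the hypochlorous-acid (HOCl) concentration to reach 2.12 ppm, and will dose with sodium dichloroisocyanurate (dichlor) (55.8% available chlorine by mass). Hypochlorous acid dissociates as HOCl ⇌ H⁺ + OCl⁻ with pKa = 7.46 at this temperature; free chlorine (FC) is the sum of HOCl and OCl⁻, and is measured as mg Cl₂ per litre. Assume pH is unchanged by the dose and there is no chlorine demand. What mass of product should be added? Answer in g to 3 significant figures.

239 g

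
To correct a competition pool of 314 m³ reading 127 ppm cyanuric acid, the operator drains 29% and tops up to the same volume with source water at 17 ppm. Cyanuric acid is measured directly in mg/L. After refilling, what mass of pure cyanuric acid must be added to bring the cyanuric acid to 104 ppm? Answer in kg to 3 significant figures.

2.79 kg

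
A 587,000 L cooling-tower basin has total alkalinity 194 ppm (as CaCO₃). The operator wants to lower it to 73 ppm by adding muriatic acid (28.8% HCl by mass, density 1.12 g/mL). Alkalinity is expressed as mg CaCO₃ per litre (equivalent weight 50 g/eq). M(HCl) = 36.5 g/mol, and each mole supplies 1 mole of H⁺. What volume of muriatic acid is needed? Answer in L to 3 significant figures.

161 L

Alkalinity to neutralize: (194 − 73) = 121 mg/L as CaCO₃ × 587,000 L = 71,030 g as CaCO₃.
Equivalents of H⁺ required: 71,030 ÷ 50 g/eq = 1421 eq = 1421 mol HCl.
Mass of HCl: 1421 × 36.5 = 51,850 g.
Mass of 28.8% solution: 51,850 / 0.288 = 180,000 g.
Volume: 180,000 g ÷ 1.12 g/mL = 160,700 mL.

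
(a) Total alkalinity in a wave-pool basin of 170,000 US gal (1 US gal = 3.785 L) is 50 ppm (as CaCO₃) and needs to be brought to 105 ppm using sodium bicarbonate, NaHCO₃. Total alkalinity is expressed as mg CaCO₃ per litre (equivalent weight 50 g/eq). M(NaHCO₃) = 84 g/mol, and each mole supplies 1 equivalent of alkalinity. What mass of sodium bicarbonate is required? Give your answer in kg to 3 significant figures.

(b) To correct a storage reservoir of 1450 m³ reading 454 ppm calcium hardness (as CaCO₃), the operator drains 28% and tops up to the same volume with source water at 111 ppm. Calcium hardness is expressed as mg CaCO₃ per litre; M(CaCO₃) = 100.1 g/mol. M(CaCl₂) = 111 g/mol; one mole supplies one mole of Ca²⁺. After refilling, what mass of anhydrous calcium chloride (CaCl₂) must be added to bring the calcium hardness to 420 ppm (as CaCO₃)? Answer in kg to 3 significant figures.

(a) Volume: 170,000 US gal × 3.785 L/gal = 643,450 L.
(a) Alkalinity to add: (105 − 50) = 55 mg/L as CaCO₃ × 643,450 L = 35,390 g as CaCO₃.
(a) Equivalents: 35,390 g ÷ 50 g/eq = 707.8 eq.
(a) NaHCO₃ supplies 1 eq per mole → 707.8 mol.
(a) Mass: 707.8 mol × 84 g/mol = 59,450 g.

(b) Volume: 1450 m³ = 1,450,000 L.
(b) After draining 28% and refilling: 454 × 0.72 + 111 × 0.28 = 357.96 ppm.
(b) Deficit to target: 420 − 357.96 = 62.04 mg/L.
(b) As CaCO₃: 62.04 mg/L × 1,450,000 L = 89,960 g; ÷ 100.1 = 898.7 mol Ca²⁺.
(b) Mass: 898.7 × 111 = 99,750 g.

(a) 59.5 kg; (b) 99.8 kg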